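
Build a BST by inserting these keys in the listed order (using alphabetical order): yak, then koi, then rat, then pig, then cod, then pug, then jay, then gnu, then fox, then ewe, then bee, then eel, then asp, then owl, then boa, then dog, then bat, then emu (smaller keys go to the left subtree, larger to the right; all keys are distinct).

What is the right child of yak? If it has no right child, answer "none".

none

yak: root
koi: left child of yak (depth 1)
rat: right child of koi (depth 2)
pig: left child of rat (depth 3)
cod: left child of koi (depth 2)
pug: right child of pig (depth 4)
jay: right child of cod (depth 3)
gnu: left child of jay (depth 4)
fox: left child of gnu (depth 5)
ewe: left child of fox (depth 6)
bee: left child of cod (depth 3)
eel: left child of ewe (depth 7)
asp: left child of bee (depth 4)
owl: left child of pig (depth 4)
boa: right child of bee (depth 4)
dog: left child of eel (depth 8)
bat: right child of asp (depth 5)
emu: right child of eel (depth 8)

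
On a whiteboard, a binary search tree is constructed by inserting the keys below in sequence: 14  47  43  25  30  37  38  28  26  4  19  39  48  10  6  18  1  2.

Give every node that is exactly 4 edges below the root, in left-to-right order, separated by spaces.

19 30

Resulting structure (node: left, right):
  14: L=4, R=47
  47: L=43, R=48
  43: L=25, R=–
  25: L=19, R=30
  30: L=28, R=37
  37: L=–, R=38
  38: L=–, R=39
  28: L=26, R=–
  26: L=–, R=–
  4: L=1, R=10
  19: L=18, R=–
  39: L=–, R=–
  48: L=–, R=–
  10: L=6, R=–
  6: L=–, R=–
  18: L=–, R=–
  1: L=–, R=2
  2: L=–, R=–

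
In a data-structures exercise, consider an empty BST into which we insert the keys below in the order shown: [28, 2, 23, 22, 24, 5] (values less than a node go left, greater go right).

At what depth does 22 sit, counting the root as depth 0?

Resulting structure (node: left, right):
  28: L=2, R=–
  2: L=–, R=23
  23: L=22, R=24
  22: L=5, R=–
  24: L=–, R=–
  5: L=–, R=–

Path to 22: 28 → 2 → 23 → 22, which is 3 edges.

3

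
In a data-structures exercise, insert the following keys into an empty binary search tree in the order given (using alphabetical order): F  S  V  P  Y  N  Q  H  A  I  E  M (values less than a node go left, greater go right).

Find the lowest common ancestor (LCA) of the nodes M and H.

H

Insert F: tree is empty, so F becomes the root.
Insert S: S > F → go right. Place as right child of F.
Insert V: V > F → go right; V > S → go right. Place as right child of S.
Insert P: P > F → go right; P < S → go left. Place as left child of S.
Insert Y: Y > F → go right; Y > S → go right; Y > V → go right. Place as right child of V.
Insert N: N > F → go right; N < S → go left; N < P → go left. Place as left child of P.
Insert Q: Q > F → go right; Q < S → go left; Q > P → go right. Place as right child of P.
Insert H: H > F → go right; H < S → go left; H < P → go left; H < N → go left. Place as left child of N.
Insert A: A < F → go left. Place as left child of F.
Insert I: I > F → go right; I < S → go left; I < P → go left; I < N → go left; I > H → go right. Place as right child of H.
Insert E: E < F → go left; E > A → go right. Place as right child of A.
Insert M: M > F → go right; M < S → go left; M < P → go left; M < N → go left; M > H → go right; M > I → go right. Place as right child of I.

Path to M: F → S → P → N → H → I → M
Path to H: F → S → P → N → H
H lies on both paths and is an ancestor of the other node.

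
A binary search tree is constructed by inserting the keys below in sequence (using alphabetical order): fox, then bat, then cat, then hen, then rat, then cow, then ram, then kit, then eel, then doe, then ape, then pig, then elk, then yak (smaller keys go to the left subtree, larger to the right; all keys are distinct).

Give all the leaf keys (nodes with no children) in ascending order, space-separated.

Insert fox: tree is empty, so fox becomes the root.
Insert bat: bat < fox → go left. Place as left child of fox.
Insert cat: cat < fox → go left; cat > bat → go right. Place as right child of bat.
Insert hen: hen > fox → go right. Place as right child of fox.
Insert rat: rat > fox → go right; rat > hen → go right. Place as right child of hen.
Insert cow: cow < fox → go left; cow > bat → go right; cow > cat → go right. Place as right child of cat.
Insert ram: ram > fox → go right; ram > hen → go right; ram < rat → go left. Place as left child of rat.
Insert kit: kit > fox → go right; kit > hen → go right; kit < rat → go left; kit < ram → go left. Place as left child of ram.
Insert eel: eel < fox → go left; eel > bat → go right; eel > cat → go right; eel > cow → go right. Place as right child of cow.
Insert doe: doe < fox → go left; doe > bat → go right; doe > cat → go right; doe > cow → go right; doe < eel → go left. Place as left child of eel.
Insert ape: ape < fox → go left; ape < bat → go left. Place as left child of bat.
Insert pig: pig > fox → go right; pig > hen → go right; pig < rat → go left; pig < ram → go left; pig > kit → go right. Place as right child of kit.
Insert elk: elk < fox → go left; elk > bat → go right; elk > cat → go right; elk > cow → go right; elk > eel → go right. Place as right child of eel.
Insert yak: yak > fox → go right; yak > hen → go right; yak > rat → go right. Place as right child of rat.

ape doe elk pig yak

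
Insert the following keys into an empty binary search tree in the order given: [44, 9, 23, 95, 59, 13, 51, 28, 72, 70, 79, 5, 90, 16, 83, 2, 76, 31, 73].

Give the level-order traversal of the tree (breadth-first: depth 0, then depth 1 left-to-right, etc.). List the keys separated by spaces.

Insert 44: tree is empty, so 44 becomes the root.
Insert 9: 9 < 44 → go left. Place as left child of 44.
Insert 23: 23 < 44 → go left; 23 > 9 → go right. Place as right child of 9.
Insert 95: 95 > 44 → go right. Place as right child of 44.
Insert 59: 59 > 44 → go right; 59 < 95 → go left. Place as left child of 95.
Insert 13: 13 < 44 → go left; 13 > 9 → go right; 13 < 23 → go left. Place as left child of 23.
Insert 51: 51 > 44 → go right; 51 < 95 → go left; 51 < 59 → go left. Place as left child of 59.
Insert 28: 28 < 44 → go left; 28 > 9 → go right; 28 > 23 → go right. Place as right child of 23.
Insert 72: 72 > 44 → go right; 72 < 95 → go left; 72 > 59 → go right. Place as right child of 59.
Insert 70: 70 > 44 → go right; 70 < 95 → go left; 70 > 59 → go right; 70 < 72 → go left. Place as left child of 72.
Insert 79: 79 > 44 → go right; 79 < 95 → go left; 79 > 59 → go right; 79 > 72 → go right. Place as right child of 72.
Insert 5: 5 < 44 → go left; 5 < 9 → go left. Place as left child of 9.
Insert 90: 90 > 44 → go right; 90 < 95 → go left; 90 > 59 → go right; 90 > 72 → go right; 90 > 79 → go right. Place as right child of 79.
Insert 16: 16 < 44 → go left; 16 > 9 → go right; 16 < 23 → go left; 16 > 13 → go right. Place as right child of 13.
Insert 83: 83 > 44 → go right; 83 < 95 → go left; 83 > 59 → go right; 83 > 72 → go right; 83 > 79 → go right; 83 < 90 → go left. Place as left child of 90.
Insert 2: 2 < 44 → go left; 2 < 9 → go left; 2 < 5 → go left. Place as left child of 5.
Insert 76: 76 > 44 → go right; 76 < 95 → go left; 76 > 59 → go right; 76 > 72 → go right; 76 < 79 → go left. Place as left child of 79.
Insert 31: 31 < 44 → go left; 31 > 9 → go right; 31 > 23 → go right; 31 > 28 → go right. Place as right child of 28.
Insert 73: 73 > 44 → go right; 73 < 95 → go left; 73 > 59 → go right; 73 > 72 → go right; 73 < 79 → go left; 73 < 76 → go left. Place as left child of 76.

44 9 95 5 23 59 2 13 28 51 72 16 31 70 79 76 90 73 83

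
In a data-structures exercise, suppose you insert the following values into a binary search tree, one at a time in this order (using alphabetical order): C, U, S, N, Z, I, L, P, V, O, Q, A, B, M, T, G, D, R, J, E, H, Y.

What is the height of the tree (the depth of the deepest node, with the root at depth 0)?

7

Insert C: tree is empty, so C becomes the root.
Insert U: U > C → go right. Place as right child of C.
Insert S: S > C → go right; S < U → go left. Place as left child of U.
Insert N: N > C → go right; N < U → go left; N < S → go left. Place as left child of S.
Insert Z: Z > C → go right; Z > U → go right. Place as right child of U.
Insert I: I > C → go right; I < U → go left; I < S → go left; I < N → go left. Place as left child of N.
Insert L: L > C → go right; L < U → go left; L < S → go left; L < N → go left; L > I → go right. Place as right child of I.
Insert P: P > C → go right; P < U → go left; P < S → go left; P > N → go right. Place as right child of N.
Insert V: V > C → go right; V > U → go right; V < Z → go left. Place as left child of Z.
Insert O: O > C → go right; O < U → go left; O < S → go left; O > N → go right; O < P → go left. Place as left child of P.
Insert Q: Q > C → go right; Q < U → go left; Q < S → go left; Q > N → go right; Q > P → go right. Place as right child of P.
Insert A: A < C → go left. Place as left child of C.
Insert B: B < C → go left; B > A → go right. Place as right child of A.
Insert M: M > C → go right; M < U → go left; M < S → go left; M < N → go left; M > I → go right; M > L → go right. Place as right child of L.
Insert T: T > C → go right; T < U → go left; T > S → go right. Place as right child of S.
Insert G: G > C → go right; G < U → go left; G < S → go left; G < N → go left; G < I → go left. Place as left child of I.
Insert D: D > C → go right; D < U → go left; D < S → go left; D < N → go left; D < I → go left; D < G → go left. Place as left child of G.
Insert R: R > C → go right; R < U → go left; R < S → go left; R > N → go right; R > P → go right; R > Q → go right. Place as right child of Q.
Insert J: J > C → go right; J < U → go left; J < S → go left; J < N → go left; J > I → go right; J < L → go left. Place as left child of L.
Insert E: E > C → go right; E < U → go left; E < S → go left; E < N → go left; E < I → go left; E < G → go left; E > D → go right. Place as right child of D.
Insert H: H > C → go right; H < U → go left; H < S → go left; H < N → go left; H < I → go left; H > G → go right. Place as right child of G.
Insert Y: Y > C → go right; Y > U → go right; Y < Z → go left; Y > V → go right. Place as right child of V.

The deepest node is E at depth 7.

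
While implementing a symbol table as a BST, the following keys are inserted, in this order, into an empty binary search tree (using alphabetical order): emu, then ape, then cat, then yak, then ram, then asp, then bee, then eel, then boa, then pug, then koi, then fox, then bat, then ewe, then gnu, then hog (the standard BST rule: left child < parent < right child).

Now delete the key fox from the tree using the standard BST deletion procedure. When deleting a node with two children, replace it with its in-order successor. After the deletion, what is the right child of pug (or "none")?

none

Insert emu: tree is empty, so emu becomes the root.
Insert ape: ape < emu → go left. Place as left child of emu.
Insert cat: cat < emu → go left; cat > ape → go right. Place as right child of ape.
Insert yak: yak > emu → go right. Place as right child of emu.
Insert ram: ram > emu → go right; ram < yak → go left. Place as left child of yak.
Insert asp: asp < emu → go left; asp > ape → go right; asp < cat → go left. Place as left child of cat.
Insert bee: bee < emu → go left; bee > ape → go right; bee < cat → go left; bee > asp → go right. Place as right child of asp.
Insert eel: eel < emu → go left; eel > ape → go right; eel > cat → go right. Place as right child of cat.
Insert boa: boa < emu → go left; boa > ape → go right; boa < cat → go left; boa > asp → go right; boa > bee → go right. Place as right child of bee.
Insert pug: pug > emu → go right; pug < yak → go left; pug < ram → go left. Place as left child of ram.
Insert koi: koi > emu → go right; koi < yak → go left; koi < ram → go left; koi < pug → go left. Place as left child of pug.
Insert fox: fox > emu → go right; fox < yak → go left; fox < ram → go left; fox < pug → go left; fox < koi → go left. Place as left child of koi.
Insert bat: bat < emu → go left; bat > ape → go right; bat < cat → go left; bat > asp → go right; bat < bee → go left. Place as left child of bee.
Insert ewe: ewe > emu → go right; ewe < yak → go left; ewe < ram → go left; ewe < pug → go left; ewe < koi → go left; ewe < fox → go left. Place as left child of fox.
Insert gnu: gnu > emu → go right; gnu < yak → go left; gnu < ram → go left; gnu < pug → go left; gnu < koi → go left; gnu > fox → go right. Place as right child of fox.
Insert hog: hog > emu → go right; hog < yak → go left; hog < ram → go left; hog < pug → go left; hog < koi → go left; hog > fox → go right; hog > gnu → go right. Place as right child of gnu.

Delete fox (two children — replace with in-order successor).
After deletion, pug's right child: none.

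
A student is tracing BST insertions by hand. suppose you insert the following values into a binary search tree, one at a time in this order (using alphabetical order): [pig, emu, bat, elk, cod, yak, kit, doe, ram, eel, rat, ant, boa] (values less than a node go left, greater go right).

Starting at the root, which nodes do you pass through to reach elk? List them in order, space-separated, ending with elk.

pig emu bat elk

Insert pig: tree is empty, so pig becomes the root.
Insert emu: emu < pig → go left. Place as left child of pig.
Insert bat: bat < pig → go left; bat < emu → go left. Place as left child of emu.
Insert elk: elk < pig → go left; elk < emu → go left; elk > bat → go right. Place as right child of bat.
Insert cod: cod < pig → go left; cod < emu → go left; cod > bat → go right; cod < elk → go left. Place as left child of elk.
Insert yak: yak > pig → go right. Place as right child of pig.
Insert kit: kit < pig → go left; kit > emu → go right. Place as right child of emu.
Insert doe: doe < pig → go left; doe < emu → go left; doe > bat → go right; doe < elk → go left; doe > cod → go right. Place as right child of cod.
Insert ram: ram > pig → go right; ram < yak → go left. Place as left child of yak.
Insert eel: eel < pig → go left; eel < emu → go left; eel > bat → go right; eel < elk → go left; eel > cod → go right; eel > doe → go right. Place as right child of doe.
Insert rat: rat > pig → go right; rat < yak → go left; rat > ram → go right. Place as right child of ram.
Insert ant: ant < pig → go left; ant < emu → go left; ant < bat → go left. Place as left child of bat.
Insert boa: boa < pig → go left; boa < emu → go left; boa > bat → go right; boa < elk → go left; boa < cod → go left. Place as left child of cod.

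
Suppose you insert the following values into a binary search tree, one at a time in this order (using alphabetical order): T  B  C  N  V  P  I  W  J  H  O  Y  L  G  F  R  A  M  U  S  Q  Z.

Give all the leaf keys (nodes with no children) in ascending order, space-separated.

Insert T: tree is empty, so T becomes the root.
Insert B: B < T → go left. Place as left child of T.
Insert C: C < T → go left; C > B → go right. Place as right child of B.
Insert N: N < T → go left; N > B → go right; N > C → go right. Place as right child of C.
Insert V: V > T → go right. Place as right child of T.
Insert P: P < T → go left; P > B → go right; P > C → go right; P > N → go right. Place as right child of N.
Insert I: I < T → go left; I > B → go right; I > C → go right; I < N → go left. Place as left child of N.
Insert W: W > T → go right; W > V → go right. Place as right child of V.
Insert J: J < T → go left; J > B → go right; J > C → go right; J < N → go left; J > I → go right. Place as right child of I.
Insert H: H < T → go left; H > B → go right; H > C → go right; H < N → go left; H < I → go left. Place as left child of I.
Insert O: O < T → go left; O > B → go right; O > C → go right; O > N → go right; O < P → go left. Place as left child of P.
Insert Y: Y > T → go right; Y > V → go right; Y > W → go right. Place as right child of W.
Insert L: L < T → go left; L > B → go right; L > C → go right; L < N → go left; L > I → go right; L > J → go right. Place as right child of J.
Insert G: G < T → go left; G > B → go right; G > C → go right; G < N → go left; G < I → go left; G < H → go left. Place as left child of H.
Insert F: F < T → go left; F > B → go right; F > C → go right; F < N → go left; F < I → go left; F < H → go left; F < G → go left. Place as left child of G.
Insert R: R < T → go left; R > B → go right; R > C → go right; R > N → go right; R > P → go right. Place as right child of P.
Insert A: A < T → go left; A < B → go left. Place as left child of B.
Insert M: M < T → go left; M > B → go right; M > C → go right; M < N → go left; M > I → go right; M > J → go right; M > L → go right. Place as right child of L.
Insert U: U > T → go right; U < V → go left. Place as left child of V.
Insert S: S < T → go left; S > B → go right; S > C → go right; S > N → go right; S > P → go right; S > R → go right. Place as right child of R.
Insert Q: Q < T → go left; Q > B → go right; Q > C → go right; Q > N → go right; Q > P → go right; Q < R → go left. Place as left child of R.
Insert Z: Z > T → go right; Z > V → go right; Z > W → go right; Z > Y → go right. Place as right child of Y.

A F M O Q S U Z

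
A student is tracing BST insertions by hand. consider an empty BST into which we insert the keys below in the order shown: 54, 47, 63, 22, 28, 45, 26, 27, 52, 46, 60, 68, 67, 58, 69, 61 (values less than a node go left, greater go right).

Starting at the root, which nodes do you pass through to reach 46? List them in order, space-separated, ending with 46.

54 47 22 28 45 46

54: root
47: left child of 54 (depth 1)
63: right child of 54 (depth 1)
22: left child of 47 (depth 2)
28: right child of 22 (depth 3)
45: right child of 28 (depth 4)
26: left child of 28 (depth 4)
27: right child of 26 (depth 5)
52: right child of 47 (depth 2)
46: right child of 45 (depth 5)
60: left child of 63 (depth 2)
68: right child of 63 (depth 2)
67: left child of 68 (depth 3)
58: left child of 60 (depth 3)
69: right child of 68 (depth 3)
61: right child of 60 (depth 3)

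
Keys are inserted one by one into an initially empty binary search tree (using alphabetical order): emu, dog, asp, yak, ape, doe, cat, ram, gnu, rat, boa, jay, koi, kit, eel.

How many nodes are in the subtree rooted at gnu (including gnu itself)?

4

Resulting structure (node: left, right):
  emu: L=dog, R=yak
  dog: L=asp, R=eel
  asp: L=ape, R=doe
  yak: L=ram, R=–
  ape: L=–, R=–
  doe: L=cat, R=–
  cat: L=boa, R=–
  ram: L=gnu, R=rat
  gnu: L=–, R=jay
  rat: L=–, R=–
  boa: L=–, R=–
  jay: L=–, R=koi
  koi: L=kit, R=–
  kit: L=–, R=–
  eel: L=–, R=–

Subtree rooted at gnu contains: gnu, jay, koi, kit — 4 nodes.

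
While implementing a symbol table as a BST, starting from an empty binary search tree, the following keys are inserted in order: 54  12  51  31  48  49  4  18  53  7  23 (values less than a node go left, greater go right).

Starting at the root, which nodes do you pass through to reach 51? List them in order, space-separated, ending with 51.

Resulting structure (node: left, right):
  54: L=12, R=–
  12: L=4, R=51
  51: L=31, R=53
  31: L=18, R=48
  48: L=–, R=49
  49: L=–, R=–
  4: L=–, R=7
  18: L=–, R=23
  53: L=–, R=–
  7: L=–, R=–
  23: L=–, R=–

54 12 51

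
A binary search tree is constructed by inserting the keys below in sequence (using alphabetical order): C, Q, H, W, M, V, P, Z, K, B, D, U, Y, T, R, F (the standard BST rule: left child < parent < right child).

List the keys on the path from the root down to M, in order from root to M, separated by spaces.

Insert C: tree is empty, so C becomes the root.
Insert Q: Q > C → go right. Place as right child of C.
Insert H: H > C → go right; H < Q → go left. Place as left child of Q.
Insert W: W > C → go right; W > Q → go right. Place as right child of Q.
Insert M: M > C → go right; M < Q → go left; M > H → go right. Place as right child of H.
Insert V: V > C → go right; V > Q → go right; V < W → go left. Place as left child of W.
Insert P: P > C → go right; P < Q → go left; P > H → go right; P > M → go right. Place as right child of M.
Insert Z: Z > C → go right; Z > Q → go right; Z > W → go right. Place as right child of W.
Insert K: K > C → go right; K < Q → go left; K > H → go right; K < M → go left. Place as left child of M.
Insert B: B < C → go left. Place as left child of C.
Insert D: D > C → go right; D < Q → go left; D < H → go left. Place as left child of H.
Insert U: U > C → go right; U > Q → go right; U < W → go left; U < V → go left. Place as left child of V.
Insert Y: Y > C → go right; Y > Q → go right; Y > W → go right; Y < Z → go left. Place as left child of Z.
Insert T: T > C → go right; T > Q → go right; T < W → go left; T < V → go left; T < U → go left. Place as left child of U.
Insert R: R > C → go right; R > Q → go right; R < W → go left; R < V → go left; R < U → go left; R < T → go left. Place as left child of T.
Insert F: F > C → go right; F < Q → go left; F < H → go left; F > D → go right. Place as right child of D.

C Q H M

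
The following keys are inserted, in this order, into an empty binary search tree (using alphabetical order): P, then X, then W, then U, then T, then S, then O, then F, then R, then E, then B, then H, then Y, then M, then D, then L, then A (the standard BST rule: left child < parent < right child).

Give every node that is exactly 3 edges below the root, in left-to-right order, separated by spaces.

Insert P: tree is empty, so P becomes the root.
Insert X: X > P → go right. Place as right child of P.
Insert W: W > P → go right; W < X → go left. Place as left child of X.
Insert U: U > P → go right; U < X → go left; U < W → go left. Place as left child of W.
Insert T: T > P → go right; T < X → go left; T < W → go left; T < U → go left. Place as left child of U.
Insert S: S > P → go right; S < X → go left; S < W → go left; S < U → go left; S < T → go left. Place as left child of T.
Insert O: O < P → go left. Place as left child of P.
Insert F: F < P → go left; F < O → go left. Place as left child of O.
Insert R: R > P → go right; R < X → go left; R < W → go left; R < U → go left; R < T → go left; R < S → go left. Place as left child of S.
Insert E: E < P → go left; E < O → go left; E < F → go left. Place as left child of F.
Insert B: B < P → go left; B < O → go left; B < F → go left; B < E → go left. Place as left child of E.
Insert H: H < P → go left; H < O → go left; H > F → go right. Place as right child of F.
Insert Y: Y > P → go right; Y > X → go right. Place as right child of X.
Insert M: M < P → go left; M < O → go left; M > F → go right; M > H → go right. Place as right child of H.
Insert D: D < P → go left; D < O → go left; D < F → go left; D < E → go left; D > B → go right. Place as right child of B.
Insert L: L < P → go left; L < O → go left; L > F → go right; L > H → go right; L < M → go left. Place as left child of M.
Insert A: A < P → go left; A < O → go left; A < F → go left; A < E → go left; A < B → go left. Place as left child of B.

E H U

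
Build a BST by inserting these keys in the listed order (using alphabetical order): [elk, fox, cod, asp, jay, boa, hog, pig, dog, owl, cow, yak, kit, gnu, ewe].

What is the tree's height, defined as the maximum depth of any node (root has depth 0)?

5

elk: root
fox: right child of elk (depth 1)
cod: left child of elk (depth 1)
asp: left child of cod (depth 2)
jay: right child of fox (depth 2)
boa: right child of asp (depth 3)
hog: left child of jay (depth 3)
pig: right child of jay (depth 3)
dog: right child of cod (depth 2)
owl: left child of pig (depth 4)
cow: left child of dog (depth 3)
yak: right child of pig (depth 4)
kit: left child of owl (depth 5)
gnu: left child of hog (depth 4)
ewe: left child of fox (depth 2)

The deepest node is kit at depth 5.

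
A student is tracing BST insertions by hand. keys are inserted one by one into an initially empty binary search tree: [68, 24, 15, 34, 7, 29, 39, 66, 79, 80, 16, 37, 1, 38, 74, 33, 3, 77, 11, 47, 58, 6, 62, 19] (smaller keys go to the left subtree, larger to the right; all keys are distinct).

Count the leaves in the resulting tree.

8

Resulting structure (node: left, right):
  68: L=24, R=79
  24: L=15, R=34
  15: L=7, R=16
  34: L=29, R=39
  7: L=1, R=11
  29: L=–, R=33
  39: L=37, R=66
  66: L=47, R=–
  79: L=74, R=80
  80: L=–, R=–
  16: L=–, R=19
  37: L=–, R=38
  1: L=–, R=3
  38: L=–, R=–
  74: L=–, R=77
  33: L=–, R=–
  3: L=–, R=6
  77: L=–, R=–
  11: L=–, R=–
  47: L=–, R=58
  58: L=–, R=62
  6: L=–, R=–
  62: L=–, R=–
  19: L=–, R=–

Leaves: 6, 11, 19, 33, 38, 62, 77, 80 — 8 in total.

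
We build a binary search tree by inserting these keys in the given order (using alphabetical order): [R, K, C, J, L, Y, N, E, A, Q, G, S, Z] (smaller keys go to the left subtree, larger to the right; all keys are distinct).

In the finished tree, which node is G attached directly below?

R: root
K: left child of R (depth 1)
C: left child of K (depth 2)
J: right child of C (depth 3)
L: right child of K (depth 2)
Y: right child of R (depth 1)
N: right child of L (depth 3)
E: left child of J (depth 4)
A: left child of C (depth 3)
Q: right child of N (depth 4)
G: right child of E (depth 5)
S: left child of Y (depth 2)
Z: right child of Y (depth 2)

E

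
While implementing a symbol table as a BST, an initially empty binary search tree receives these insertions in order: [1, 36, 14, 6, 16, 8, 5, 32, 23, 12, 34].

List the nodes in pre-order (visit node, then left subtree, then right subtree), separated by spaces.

1 36 14 6 5 8 12 16 32 23 34

Insert 1: tree is empty, so 1 becomes the root.
Insert 36: 36 > 1 → go right. Place as right child of 1.
Insert 14: 14 > 1 → go right; 14 < 36 → go left. Place as left child of 36.
Insert 6: 6 > 1 → go right; 6 < 36 → go left; 6 < 14 → go left. Place as left child of 14.
Insert 16: 16 > 1 → go right; 16 < 36 → go left; 16 > 14 → go right. Place as right child of 14.
Insert 8: 8 > 1 → go right; 8 < 36 → go left; 8 < 14 → go left; 8 > 6 → go right. Place as right child of 6.
Insert 5: 5 > 1 → go right; 5 < 36 → go left; 5 < 14 → go left; 5 < 6 → go left. Place as left child of 6.
Insert 32: 32 > 1 → go right; 32 < 36 → go left; 32 > 14 → go right; 32 > 16 → go right. Place as right child of 16.
Insert 23: 23 > 1 → go right; 23 < 36 → go left; 23 > 14 → go right; 23 > 16 → go right; 23 < 32 → go left. Place as left child of 32.
Insert 12: 12 > 1 → go right; 12 < 36 → go left; 12 < 14 → go left; 12 > 6 → go right; 12 > 8 → go right. Place as right child of 8.
Insert 34: 34 > 1 → go right; 34 < 36 → go left; 34 > 14 → go right; 34 > 16 → go right; 34 > 32 → go right. Place as right child of 32.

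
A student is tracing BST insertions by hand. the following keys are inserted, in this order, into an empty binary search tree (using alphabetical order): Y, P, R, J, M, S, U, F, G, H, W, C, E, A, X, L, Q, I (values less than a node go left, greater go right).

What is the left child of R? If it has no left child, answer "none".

Y: root
P: left child of Y (depth 1)
R: right child of P (depth 2)
J: left child of P (depth 2)
M: right child of J (depth 3)
S: right child of R (depth 3)
U: right child of S (depth 4)
F: left child of J (depth 3)
G: right child of F (depth 4)
H: right child of G (depth 5)
W: right child of U (depth 5)
C: left child of F (depth 4)
E: right child of C (depth 5)
A: left child of C (depth 5)
X: right child of W (depth 6)
L: left child of M (depth 4)
Q: left child of R (depth 3)
I: right child of H (depth 6)

Q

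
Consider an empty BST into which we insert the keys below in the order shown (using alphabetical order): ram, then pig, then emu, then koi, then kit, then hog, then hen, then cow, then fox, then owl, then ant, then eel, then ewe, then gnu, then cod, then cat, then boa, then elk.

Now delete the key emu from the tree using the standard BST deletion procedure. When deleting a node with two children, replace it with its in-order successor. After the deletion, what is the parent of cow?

ram: root
pig: left child of ram (depth 1)
emu: left child of pig (depth 2)
koi: right child of emu (depth 3)
kit: left child of koi (depth 4)
hog: left child of kit (depth 5)
hen: left child of hog (depth 6)
cow: left child of emu (depth 3)
fox: left child of hen (depth 7)
owl: right child of koi (depth 4)
ant: left child of cow (depth 4)
eel: right child of cow (depth 4)
ewe: left child of fox (depth 8)
gnu: right child of fox (depth 8)
cod: right child of ant (depth 5)
cat: left child of cod (depth 6)
boa: left child of cat (depth 7)
elk: right child of eel (depth 5)

Delete emu (two children — replace with in-order successor).
After deletion, cow's parent is ewe.

ewe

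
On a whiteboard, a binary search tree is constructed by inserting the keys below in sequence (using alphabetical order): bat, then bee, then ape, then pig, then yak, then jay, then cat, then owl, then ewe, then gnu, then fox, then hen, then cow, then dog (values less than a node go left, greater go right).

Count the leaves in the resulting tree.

bat: root
bee: right child of bat (depth 1)
ape: left child of bat (depth 1)
pig: right child of bee (depth 2)
yak: right child of pig (depth 3)
jay: left child of pig (depth 3)
cat: left child of jay (depth 4)
owl: right child of jay (depth 4)
ewe: right child of cat (depth 5)
gnu: right child of ewe (depth 6)
fox: left child of gnu (depth 7)
hen: right child of gnu (depth 7)
cow: left child of ewe (depth 6)
dog: right child of cow (depth 7)

Leaves: ape, dog, fox, hen, owl, yak — 6 in total.

6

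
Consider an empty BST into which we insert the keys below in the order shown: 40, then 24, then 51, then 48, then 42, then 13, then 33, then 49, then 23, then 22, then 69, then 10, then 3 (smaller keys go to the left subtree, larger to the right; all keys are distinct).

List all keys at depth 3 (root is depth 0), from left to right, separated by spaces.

Insert 40: tree is empty, so 40 becomes the root.
Insert 24: 24 < 40 → go left. Place as left child of 40.
Insert 51: 51 > 40 → go right. Place as right child of 40.
Insert 48: 48 > 40 → go right; 48 < 51 → go left. Place as left child of 51.
Insert 42: 42 > 40 → go right; 42 < 51 → go left; 42 < 48 → go left. Place as left child of 48.
Insert 13: 13 < 40 → go left; 13 < 24 → go left. Place as left child of 24.
Insert 33: 33 < 40 → go left; 33 > 24 → go right. Place as right child of 24.
Insert 49: 49 > 40 → go right; 49 < 51 → go left; 49 > 48 → go right. Place as right child of 48.
Insert 23: 23 < 40 → go left; 23 < 24 → go left; 23 > 13 → go right. Place as right child of 13.
Insert 22: 22 < 40 → go left; 22 < 24 → go left; 22 > 13 → go right; 22 < 23 → go left. Place as left child of 23.
Insert 69: 69 > 40 → go right; 69 > 51 → go right. Place as right child of 51.
Insert 10: 10 < 40 → go left; 10 < 24 → go left; 10 < 13 → go left. Place as left child of 13.
Insert 3: 3 < 40 → go left; 3 < 24 → go left; 3 < 13 → go left; 3 < 10 → go left. Place as left child of 10.

10 23 42 49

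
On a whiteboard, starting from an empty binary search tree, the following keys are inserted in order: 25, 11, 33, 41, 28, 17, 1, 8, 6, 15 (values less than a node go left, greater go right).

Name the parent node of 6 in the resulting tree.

8

Resulting structure (node: left, right):
  25: L=11, R=33
  11: L=1, R=17
  33: L=28, R=41
  41: L=–, R=–
  28: L=–, R=–
  17: L=15, R=–
  1: L=–, R=8
  8: L=6, R=–
  6: L=–, R=–
  15: L=–, R=–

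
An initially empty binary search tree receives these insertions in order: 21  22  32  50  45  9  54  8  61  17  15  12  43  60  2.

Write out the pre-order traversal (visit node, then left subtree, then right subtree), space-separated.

21 9 8 2 17 15 12 22 32 50 45 43 54 61 60

Resulting structure (node: left, right):
  21: L=9, R=22
  22: L=–, R=32
  32: L=–, R=50
  50: L=45, R=54
  45: L=43, R=–
  9: L=8, R=17
  54: L=–, R=61
  8: L=2, R=–
  61: L=60, R=–
  17: L=15, R=–
  15: L=12, R=–
  12: L=–, R=–
  43: L=–, R=–
  60: L=–, R=–
  2: L=–, R=–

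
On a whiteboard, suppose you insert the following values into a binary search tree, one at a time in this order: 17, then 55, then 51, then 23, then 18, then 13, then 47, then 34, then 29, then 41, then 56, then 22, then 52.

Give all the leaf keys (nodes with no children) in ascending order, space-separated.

13 22 29 41 52 56

17: root
55: right child of 17 (depth 1)
51: left child of 55 (depth 2)
23: left child of 51 (depth 3)
18: left child of 23 (depth 4)
13: left child of 17 (depth 1)
47: right child of 23 (depth 4)
34: left child of 47 (depth 5)
29: left child of 34 (depth 6)
41: right child of 34 (depth 6)
56: right child of 55 (depth 2)
22: right child of 18 (depth 5)
52: right child of 51 (depth 3)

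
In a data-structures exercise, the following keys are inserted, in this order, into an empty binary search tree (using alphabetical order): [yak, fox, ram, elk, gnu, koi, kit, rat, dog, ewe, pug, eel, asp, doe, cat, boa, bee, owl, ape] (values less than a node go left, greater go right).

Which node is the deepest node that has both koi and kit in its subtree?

koi

Insert yak: tree is empty, so yak becomes the root.
Insert fox: fox < yak → go left. Place as left child of yak.
Insert ram: ram < yak → go left; ram > fox → go right. Place as right child of fox.
Insert elk: elk < yak → go left; elk < fox → go left. Place as left child of fox.
Insert gnu: gnu < yak → go left; gnu > fox → go right; gnu < ram → go left. Place as left child of ram.
Insert koi: koi < yak → go left; koi > fox → go right; koi < ram → go left; koi > gnu → go right. Place as right child of gnu.
Insert kit: kit < yak → go left; kit > fox → go right; kit < ram → go left; kit > gnu → go right; kit < koi → go left. Place as left child of koi.
Insert rat: rat < yak → go left; rat > fox → go right; rat > ram → go right. Place as right child of ram.
Insert dog: dog < yak → go left; dog < fox → go left; dog < elk → go left. Place as left child of elk.
Insert ewe: ewe < yak → go left; ewe < fox → go left; ewe > elk → go right. Place as right child of elk.
Insert pug: pug < yak → go left; pug > fox → go right; pug < ram → go left; pug > gnu → go right; pug > koi → go right. Place as right child of koi.
Insert eel: eel < yak → go left; eel < fox → go left; eel < elk → go left; eel > dog → go right. Place as right child of dog.
Insert asp: asp < yak → go left; asp < fox → go left; asp < elk → go left; asp < dog → go left. Place as left child of dog.
Insert doe: doe < yak → go left; doe < fox → go left; doe < elk → go left; doe < dog → go left; doe > asp → go right. Place as right child of asp.
Insert cat: cat < yak → go left; cat < fox → go left; cat < elk → go left; cat < dog → go left; cat > asp → go right; cat < doe → go left. Place as left child of doe.
Insert boa: boa < yak → go left; boa < fox → go left; boa < elk → go left; boa < dog → go left; boa > asp → go right; boa < doe → go left; boa < cat → go left. Place as left child of cat.
Insert bee: bee < yak → go left; bee < fox → go left; bee < elk → go left; bee < dog → go left; bee > asp → go right; bee < doe → go left; bee < cat → go left; bee < boa → go left. Place as left child of boa.
Insert owl: owl < yak → go left; owl > fox → go right; owl < ram → go left; owl > gnu → go right; owl > koi → go right; owl < pug → go left. Place as left child of pug.
Insert ape: ape < yak → go left; ape < fox → go left; ape < elk → go left; ape < dog → go left; ape < asp → go left. Place as left child of asp.

Path to koi: yak → fox → ram → gnu → koi
Path to kit: yak → fox → ram → gnu → koi → kit
koi lies on both paths and is an ancestor of the other node.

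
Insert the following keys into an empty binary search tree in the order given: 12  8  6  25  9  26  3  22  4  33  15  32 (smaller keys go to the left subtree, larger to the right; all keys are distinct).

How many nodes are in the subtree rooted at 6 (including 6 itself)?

Resulting structure (node: left, right):
  12: L=8, R=25
  8: L=6, R=9
  6: L=3, R=–
  25: L=22, R=26
  9: L=–, R=–
  26: L=–, R=33
  3: L=–, R=4
  22: L=15, R=–
  4: L=–, R=–
  33: L=32, R=–
  15: L=–, R=–
  32: L=–, R=–

Subtree rooted at 6 contains: 6, 3, 4 — 3 nodes.

3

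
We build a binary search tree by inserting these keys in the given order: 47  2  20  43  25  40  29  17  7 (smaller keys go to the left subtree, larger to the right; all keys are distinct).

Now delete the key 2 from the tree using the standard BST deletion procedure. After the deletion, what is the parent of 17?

20

Insert 47: tree is empty, so 47 becomes the root.
Insert 2: 2 < 47 → go left. Place as left child of 47.
Insert 20: 20 < 47 → go left; 20 > 2 → go right. Place as right child of 2.
Insert 43: 43 < 47 → go left; 43 > 2 → go right; 43 > 20 → go right. Place as right child of 20.
Insert 25: 25 < 47 → go left; 25 > 2 → go right; 25 > 20 → go right; 25 < 43 → go left. Place as left child of 43.
Insert 40: 40 < 47 → go left; 40 > 2 → go right; 40 > 20 → go right; 40 < 43 → go left; 40 > 25 → go right. Place as right child of 25.
Insert 29: 29 < 47 → go left; 29 > 2 → go right; 29 > 20 → go right; 29 < 43 → go left; 29 > 25 → go right; 29 < 40 → go left. Place as left child of 40.
Insert 17: 17 < 47 → go left; 17 > 2 → go right; 17 < 20 → go left. Place as left child of 20.
Insert 7: 7 < 47 → go left; 7 > 2 → go right; 7 < 20 → go left; 7 < 17 → go left. Place as left child of 17.

Delete 2 (at most one child — splice it out).
After deletion, 17's parent is 20.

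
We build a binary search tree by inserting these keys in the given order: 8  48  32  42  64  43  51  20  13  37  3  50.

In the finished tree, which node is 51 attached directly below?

8: root
48: right child of 8 (depth 1)
32: left child of 48 (depth 2)
42: right child of 32 (depth 3)
64: right child of 48 (depth 2)
43: right child of 42 (depth 4)
51: left child of 64 (depth 3)
20: left child of 32 (depth 3)
13: left child of 20 (depth 4)
37: left child of 42 (depth 4)
3: left child of 8 (depth 1)
50: left child of 51 (depth 4)

64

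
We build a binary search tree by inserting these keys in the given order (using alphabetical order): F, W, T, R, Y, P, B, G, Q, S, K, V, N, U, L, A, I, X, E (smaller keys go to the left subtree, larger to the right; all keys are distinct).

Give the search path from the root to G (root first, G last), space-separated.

F W T R P G

Insert F: tree is empty, so F becomes the root.
Insert W: W > F → go right. Place as right child of F.
Insert T: T > F → go right; T < W → go left. Place as left child of W.
Insert R: R > F → go right; R < W → go left; R < T → go left. Place as left child of T.
Insert Y: Y > F → go right; Y > W → go right. Place as right child of W.
Insert P: P > F → go right; P < W → go left; P < T → go left; P < R → go left. Place as left child of R.
Insert B: B < F → go left. Place as left child of F.
Insert G: G > F → go right; G < W → go left; G < T → go left; G < R → go left; G < P → go left. Place as left child of P.
Insert Q: Q > F → go right; Q < W → go left; Q < T → go left; Q < R → go left; Q > P → go right. Place as right child of P.
Insert S: S > F → go right; S < W → go left; S < T → go left; S > R → go right. Place as right child of R.
Insert K: K > F → go right; K < W → go left; K < T → go left; K < R → go left; K < P → go left; K > G → go right. Place as right child of G.
Insert V: V > F → go right; V < W → go left; V > T → go right. Place as right child of T.
Insert N: N > F → go right; N < W → go left; N < T → go left; N < R → go left; N < P → go left; N > G → go right; N > K → go right. Place as right child of K.
Insert U: U > F → go right; U < W → go left; U > T → go right; U < V → go left. Place as left child of V.
Insert L: L > F → go right; L < W → go left; L < T → go left; L < R → go left; L < P → go left; L > G → go right; L > K → go right; L < N → go left. Place as left child of N.
Insert A: A < F → go left; A < B → go left. Place as left child of B.
Insert I: I > F → go right; I < W → go left; I < T → go left; I < R → go left; I < P → go left; I > G → go right; I < K → go left. Place as left child of K.
Insert X: X > F → go right; X > W → go right; X < Y → go left. Place as left child of Y.
Insert E: E < F → go left; E > B → go right. Place as right child of B.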